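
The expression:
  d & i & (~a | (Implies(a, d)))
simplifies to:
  d & i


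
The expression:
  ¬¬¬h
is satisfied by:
  {h: False}


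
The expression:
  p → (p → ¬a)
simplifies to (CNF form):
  ¬a ∨ ¬p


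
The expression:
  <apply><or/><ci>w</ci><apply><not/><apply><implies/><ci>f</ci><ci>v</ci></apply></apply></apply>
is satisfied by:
  {w: True, f: True, v: False}
  {w: True, v: False, f: False}
  {w: True, f: True, v: True}
  {w: True, v: True, f: False}
  {f: True, v: False, w: False}


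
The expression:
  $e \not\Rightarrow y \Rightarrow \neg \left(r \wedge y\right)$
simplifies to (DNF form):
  $\text{True}$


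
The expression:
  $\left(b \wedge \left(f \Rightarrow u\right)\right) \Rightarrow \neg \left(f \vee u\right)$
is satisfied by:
  {u: False, b: False}
  {b: True, u: False}
  {u: True, b: False}


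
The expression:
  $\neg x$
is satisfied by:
  {x: False}


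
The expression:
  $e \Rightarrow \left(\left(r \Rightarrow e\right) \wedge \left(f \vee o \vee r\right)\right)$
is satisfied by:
  {r: True, o: True, f: True, e: False}
  {r: True, o: True, f: False, e: False}
  {r: True, f: True, e: False, o: False}
  {r: True, f: False, e: False, o: False}
  {o: True, f: True, e: False, r: False}
  {o: True, f: False, e: False, r: False}
  {f: True, o: False, e: False, r: False}
  {f: False, o: False, e: False, r: False}
  {r: True, o: True, e: True, f: True}
  {r: True, o: True, e: True, f: False}
  {r: True, e: True, f: True, o: False}
  {r: True, e: True, f: False, o: False}
  {e: True, o: True, f: True, r: False}
  {e: True, o: True, f: False, r: False}
  {e: True, f: True, o: False, r: False}


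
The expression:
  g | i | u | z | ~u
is always true.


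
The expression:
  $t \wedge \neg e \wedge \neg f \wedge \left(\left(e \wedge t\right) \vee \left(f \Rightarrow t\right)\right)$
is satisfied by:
  {t: True, e: False, f: False}


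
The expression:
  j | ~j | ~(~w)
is always true.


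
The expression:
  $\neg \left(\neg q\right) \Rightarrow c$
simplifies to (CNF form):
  $c \vee \neg q$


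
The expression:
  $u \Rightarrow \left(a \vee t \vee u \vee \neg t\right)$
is always true.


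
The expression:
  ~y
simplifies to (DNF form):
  ~y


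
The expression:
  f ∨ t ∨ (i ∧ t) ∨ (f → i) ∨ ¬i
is always true.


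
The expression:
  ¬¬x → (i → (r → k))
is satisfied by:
  {k: True, x: False, i: False, r: False}
  {k: False, x: False, i: False, r: False}
  {r: True, k: True, x: False, i: False}
  {r: True, k: False, x: False, i: False}
  {i: True, k: True, x: False, r: False}
  {i: True, k: False, x: False, r: False}
  {r: True, i: True, k: True, x: False}
  {r: True, i: True, k: False, x: False}
  {x: True, k: True, r: False, i: False}
  {x: True, k: False, r: False, i: False}
  {r: True, x: True, k: True, i: False}
  {r: True, x: True, k: False, i: False}
  {i: True, x: True, k: True, r: False}
  {i: True, x: True, k: False, r: False}
  {i: True, x: True, r: True, k: True}


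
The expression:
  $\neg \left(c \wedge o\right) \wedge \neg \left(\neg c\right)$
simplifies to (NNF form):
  $c \wedge \neg o$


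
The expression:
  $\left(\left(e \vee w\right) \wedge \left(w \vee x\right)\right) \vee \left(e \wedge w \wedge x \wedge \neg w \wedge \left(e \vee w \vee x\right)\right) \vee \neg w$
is always true.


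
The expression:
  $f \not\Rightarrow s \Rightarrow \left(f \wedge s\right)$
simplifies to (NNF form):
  $s \vee \neg f$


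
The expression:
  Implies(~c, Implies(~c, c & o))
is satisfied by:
  {c: True}


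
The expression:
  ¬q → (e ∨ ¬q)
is always true.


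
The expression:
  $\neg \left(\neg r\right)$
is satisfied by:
  {r: True}


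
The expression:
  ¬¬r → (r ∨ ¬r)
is always true.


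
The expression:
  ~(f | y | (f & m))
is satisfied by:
  {y: False, f: False}


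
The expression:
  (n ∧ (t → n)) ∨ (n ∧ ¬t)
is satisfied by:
  {n: True}


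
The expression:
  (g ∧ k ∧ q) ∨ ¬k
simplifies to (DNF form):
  (g ∧ q) ∨ ¬k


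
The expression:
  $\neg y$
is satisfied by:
  {y: False}


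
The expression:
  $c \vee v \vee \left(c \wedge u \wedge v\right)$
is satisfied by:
  {c: True, v: True}
  {c: True, v: False}
  {v: True, c: False}


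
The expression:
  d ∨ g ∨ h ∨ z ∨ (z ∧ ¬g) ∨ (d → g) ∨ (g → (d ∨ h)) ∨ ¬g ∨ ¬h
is always true.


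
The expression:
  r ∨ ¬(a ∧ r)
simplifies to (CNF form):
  True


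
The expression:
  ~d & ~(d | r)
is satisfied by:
  {d: False, r: False}


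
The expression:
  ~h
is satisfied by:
  {h: False}


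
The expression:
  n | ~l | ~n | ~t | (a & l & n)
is always true.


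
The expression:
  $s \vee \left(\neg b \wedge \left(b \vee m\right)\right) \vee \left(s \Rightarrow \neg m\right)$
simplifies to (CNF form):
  $\text{True}$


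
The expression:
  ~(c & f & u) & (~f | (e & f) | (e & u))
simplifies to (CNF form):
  (e | ~f) & (e | ~c | ~f) & (e | ~f | ~u) & (~c | ~f | ~u)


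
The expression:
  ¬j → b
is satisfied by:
  {b: True, j: True}
  {b: True, j: False}
  {j: True, b: False}


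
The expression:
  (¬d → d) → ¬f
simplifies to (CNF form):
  ¬d ∨ ¬f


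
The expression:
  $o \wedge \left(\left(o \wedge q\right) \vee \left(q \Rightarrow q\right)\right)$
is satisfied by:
  {o: True}


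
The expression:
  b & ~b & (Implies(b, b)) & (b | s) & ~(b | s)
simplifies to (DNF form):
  False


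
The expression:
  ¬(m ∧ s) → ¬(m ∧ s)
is always true.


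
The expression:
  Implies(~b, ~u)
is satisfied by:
  {b: True, u: False}
  {u: False, b: False}
  {u: True, b: True}


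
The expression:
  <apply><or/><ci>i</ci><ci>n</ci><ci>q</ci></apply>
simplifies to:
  <apply><or/><ci>i</ci><ci>n</ci><ci>q</ci></apply>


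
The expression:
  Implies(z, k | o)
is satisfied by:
  {k: True, o: True, z: False}
  {k: True, z: False, o: False}
  {o: True, z: False, k: False}
  {o: False, z: False, k: False}
  {k: True, o: True, z: True}
  {k: True, z: True, o: False}
  {o: True, z: True, k: False}


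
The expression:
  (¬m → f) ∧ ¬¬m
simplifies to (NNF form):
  m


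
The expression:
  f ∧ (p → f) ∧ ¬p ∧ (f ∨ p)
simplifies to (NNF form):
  f ∧ ¬p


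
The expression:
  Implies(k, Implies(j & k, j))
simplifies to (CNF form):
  True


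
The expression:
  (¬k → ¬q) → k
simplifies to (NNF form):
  k ∨ q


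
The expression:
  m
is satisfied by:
  {m: True}


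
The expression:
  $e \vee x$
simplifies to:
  $e \vee x$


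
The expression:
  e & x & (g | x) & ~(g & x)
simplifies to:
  e & x & ~g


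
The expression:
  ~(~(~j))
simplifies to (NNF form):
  ~j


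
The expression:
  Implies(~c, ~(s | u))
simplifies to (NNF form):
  c | (~s & ~u)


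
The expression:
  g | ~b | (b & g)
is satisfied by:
  {g: True, b: False}
  {b: False, g: False}
  {b: True, g: True}


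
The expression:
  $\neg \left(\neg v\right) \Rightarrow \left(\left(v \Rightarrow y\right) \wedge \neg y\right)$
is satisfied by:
  {v: False}


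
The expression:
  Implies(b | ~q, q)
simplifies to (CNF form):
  q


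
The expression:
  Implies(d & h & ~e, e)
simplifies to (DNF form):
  e | ~d | ~h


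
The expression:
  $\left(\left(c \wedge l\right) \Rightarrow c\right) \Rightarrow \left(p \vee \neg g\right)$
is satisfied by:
  {p: True, g: False}
  {g: False, p: False}
  {g: True, p: True}


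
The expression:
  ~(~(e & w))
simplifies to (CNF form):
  e & w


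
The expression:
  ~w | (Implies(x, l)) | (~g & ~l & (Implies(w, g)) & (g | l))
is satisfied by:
  {l: True, w: False, x: False}
  {w: False, x: False, l: False}
  {x: True, l: True, w: False}
  {x: True, w: False, l: False}
  {l: True, w: True, x: False}
  {w: True, l: False, x: False}
  {x: True, w: True, l: True}


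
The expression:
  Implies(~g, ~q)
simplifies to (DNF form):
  g | ~q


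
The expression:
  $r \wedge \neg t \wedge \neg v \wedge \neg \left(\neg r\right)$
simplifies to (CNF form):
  $r \wedge \neg t \wedge \neg v$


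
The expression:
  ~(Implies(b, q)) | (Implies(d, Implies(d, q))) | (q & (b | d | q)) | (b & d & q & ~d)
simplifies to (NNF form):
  b | q | ~d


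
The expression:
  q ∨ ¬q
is always true.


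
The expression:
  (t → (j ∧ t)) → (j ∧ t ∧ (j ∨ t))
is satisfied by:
  {t: True}


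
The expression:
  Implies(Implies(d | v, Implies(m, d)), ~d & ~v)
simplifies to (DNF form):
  (m & ~d) | (~d & ~v)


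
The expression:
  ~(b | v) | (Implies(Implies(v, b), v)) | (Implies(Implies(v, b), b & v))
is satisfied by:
  {v: True, b: False}
  {b: False, v: False}
  {b: True, v: True}


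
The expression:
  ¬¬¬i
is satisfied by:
  {i: False}


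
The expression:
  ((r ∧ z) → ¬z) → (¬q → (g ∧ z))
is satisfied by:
  {q: True, g: True, z: True, r: True}
  {q: True, g: True, z: True, r: False}
  {q: True, z: True, r: True, g: False}
  {q: True, z: True, r: False, g: False}
  {q: True, g: True, r: True, z: False}
  {q: True, g: True, r: False, z: False}
  {q: True, r: True, z: False, g: False}
  {q: True, r: False, z: False, g: False}
  {g: True, z: True, r: True, q: False}
  {g: True, z: True, r: False, q: False}
  {z: True, r: True, q: False, g: False}


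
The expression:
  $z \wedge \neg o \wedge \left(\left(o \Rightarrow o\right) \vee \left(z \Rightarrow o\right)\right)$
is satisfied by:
  {z: True, o: False}


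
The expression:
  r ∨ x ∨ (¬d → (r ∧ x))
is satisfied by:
  {r: True, x: True, d: True}
  {r: True, x: True, d: False}
  {r: True, d: True, x: False}
  {r: True, d: False, x: False}
  {x: True, d: True, r: False}
  {x: True, d: False, r: False}
  {d: True, x: False, r: False}


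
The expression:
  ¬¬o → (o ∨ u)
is always true.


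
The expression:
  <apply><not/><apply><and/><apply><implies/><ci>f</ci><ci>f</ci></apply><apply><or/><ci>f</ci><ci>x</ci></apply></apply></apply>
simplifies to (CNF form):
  <apply><and/><apply><not/><ci>f</ci></apply><apply><not/><ci>x</ci></apply></apply>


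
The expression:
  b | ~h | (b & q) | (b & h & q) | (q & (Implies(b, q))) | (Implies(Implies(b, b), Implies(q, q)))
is always true.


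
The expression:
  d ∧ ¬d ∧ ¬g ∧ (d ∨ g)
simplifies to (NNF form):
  False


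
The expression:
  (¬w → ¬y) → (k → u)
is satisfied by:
  {u: True, y: True, w: False, k: False}
  {u: True, y: False, w: False, k: False}
  {u: True, w: True, y: True, k: False}
  {u: True, w: True, y: False, k: False}
  {y: True, u: False, w: False, k: False}
  {u: False, y: False, w: False, k: False}
  {w: True, y: True, u: False, k: False}
  {w: True, u: False, y: False, k: False}
  {u: True, k: True, y: True, w: False}
  {u: True, k: True, y: False, w: False}
  {u: True, k: True, w: True, y: True}
  {u: True, k: True, w: True, y: False}
  {k: True, y: True, w: False, u: False}


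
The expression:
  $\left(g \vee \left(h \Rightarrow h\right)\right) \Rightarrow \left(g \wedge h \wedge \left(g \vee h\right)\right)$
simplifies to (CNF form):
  $g \wedge h$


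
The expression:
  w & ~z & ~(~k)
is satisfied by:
  {w: True, k: True, z: False}


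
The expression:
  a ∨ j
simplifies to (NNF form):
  a ∨ j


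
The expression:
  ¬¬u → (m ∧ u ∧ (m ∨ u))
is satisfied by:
  {m: True, u: False}
  {u: False, m: False}
  {u: True, m: True}


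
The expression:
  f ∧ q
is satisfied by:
  {f: True, q: True}


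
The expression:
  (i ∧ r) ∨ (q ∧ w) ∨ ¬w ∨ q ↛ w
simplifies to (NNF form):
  q ∨ (i ∧ r) ∨ ¬w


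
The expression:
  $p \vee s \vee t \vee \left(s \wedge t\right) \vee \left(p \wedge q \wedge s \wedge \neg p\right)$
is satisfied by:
  {p: True, t: True, s: True}
  {p: True, t: True, s: False}
  {p: True, s: True, t: False}
  {p: True, s: False, t: False}
  {t: True, s: True, p: False}
  {t: True, s: False, p: False}
  {s: True, t: False, p: False}


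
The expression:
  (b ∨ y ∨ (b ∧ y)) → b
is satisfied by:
  {b: True, y: False}
  {y: False, b: False}
  {y: True, b: True}


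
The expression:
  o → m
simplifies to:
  m ∨ ¬o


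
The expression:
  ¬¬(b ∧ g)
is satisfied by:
  {b: True, g: True}


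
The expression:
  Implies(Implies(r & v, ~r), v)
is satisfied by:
  {v: True}


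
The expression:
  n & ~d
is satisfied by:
  {n: True, d: False}


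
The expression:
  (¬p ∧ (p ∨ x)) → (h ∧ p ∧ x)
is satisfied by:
  {p: True, x: False}
  {x: False, p: False}
  {x: True, p: True}


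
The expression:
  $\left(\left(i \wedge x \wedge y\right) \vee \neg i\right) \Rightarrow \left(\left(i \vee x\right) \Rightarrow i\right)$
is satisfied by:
  {i: True, x: False}
  {x: False, i: False}
  {x: True, i: True}


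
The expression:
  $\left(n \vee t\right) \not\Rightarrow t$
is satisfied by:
  {n: True, t: False}


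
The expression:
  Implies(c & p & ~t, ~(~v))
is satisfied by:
  {t: True, v: True, p: False, c: False}
  {t: True, p: False, c: False, v: False}
  {v: True, p: False, c: False, t: False}
  {v: False, p: False, c: False, t: False}
  {t: True, c: True, v: True, p: False}
  {t: True, c: True, v: False, p: False}
  {c: True, v: True, t: False, p: False}
  {c: True, t: False, p: False, v: False}
  {v: True, t: True, p: True, c: False}
  {t: True, p: True, v: False, c: False}
  {v: True, p: True, t: False, c: False}
  {p: True, t: False, c: False, v: False}
  {t: True, c: True, p: True, v: True}
  {t: True, c: True, p: True, v: False}
  {c: True, p: True, v: True, t: False}


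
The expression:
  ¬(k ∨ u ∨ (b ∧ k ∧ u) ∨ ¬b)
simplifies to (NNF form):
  b ∧ ¬k ∧ ¬u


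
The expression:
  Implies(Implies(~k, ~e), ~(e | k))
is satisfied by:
  {k: False}


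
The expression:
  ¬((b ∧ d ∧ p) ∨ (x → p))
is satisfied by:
  {x: True, p: False}


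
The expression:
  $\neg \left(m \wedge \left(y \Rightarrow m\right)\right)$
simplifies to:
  $\neg m$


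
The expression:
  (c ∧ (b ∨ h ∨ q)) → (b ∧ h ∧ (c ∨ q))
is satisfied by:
  {b: True, h: True, q: False, c: False}
  {b: True, h: True, q: True, c: False}
  {b: True, q: False, h: False, c: False}
  {b: True, q: True, h: False, c: False}
  {h: True, b: False, q: False, c: False}
  {h: True, q: True, b: False, c: False}
  {h: False, b: False, q: False, c: False}
  {h: False, q: True, b: False, c: False}
  {c: True, h: True, b: True, q: False}
  {b: True, c: True, h: True, q: True}
  {c: True, q: False, h: False, b: False}


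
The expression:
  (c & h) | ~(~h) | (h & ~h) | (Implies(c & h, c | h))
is always true.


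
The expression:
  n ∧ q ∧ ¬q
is never true.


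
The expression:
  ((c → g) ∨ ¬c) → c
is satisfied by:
  {c: True}


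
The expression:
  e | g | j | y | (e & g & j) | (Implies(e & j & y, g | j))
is always true.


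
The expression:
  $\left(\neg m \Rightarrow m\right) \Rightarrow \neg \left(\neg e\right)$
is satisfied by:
  {e: True, m: False}
  {m: False, e: False}
  {m: True, e: True}


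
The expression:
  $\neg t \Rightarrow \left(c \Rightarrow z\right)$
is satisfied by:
  {t: True, z: True, c: False}
  {t: True, c: False, z: False}
  {z: True, c: False, t: False}
  {z: False, c: False, t: False}
  {t: True, z: True, c: True}
  {t: True, c: True, z: False}
  {z: True, c: True, t: False}


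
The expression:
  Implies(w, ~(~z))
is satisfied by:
  {z: True, w: False}
  {w: False, z: False}
  {w: True, z: True}


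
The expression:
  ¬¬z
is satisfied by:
  {z: True}


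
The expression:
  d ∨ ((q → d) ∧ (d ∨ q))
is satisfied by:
  {d: True}


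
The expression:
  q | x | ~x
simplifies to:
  True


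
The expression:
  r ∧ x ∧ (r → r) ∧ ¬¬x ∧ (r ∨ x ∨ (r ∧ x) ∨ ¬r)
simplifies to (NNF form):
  r ∧ x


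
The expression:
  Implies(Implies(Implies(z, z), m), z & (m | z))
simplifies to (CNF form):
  z | ~m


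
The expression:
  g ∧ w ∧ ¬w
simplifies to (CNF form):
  False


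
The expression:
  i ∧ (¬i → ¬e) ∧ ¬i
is never true.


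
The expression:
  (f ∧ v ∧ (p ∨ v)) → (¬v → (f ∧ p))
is always true.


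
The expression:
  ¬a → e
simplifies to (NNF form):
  a ∨ e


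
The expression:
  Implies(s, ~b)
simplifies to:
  ~b | ~s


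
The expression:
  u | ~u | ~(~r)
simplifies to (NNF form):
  True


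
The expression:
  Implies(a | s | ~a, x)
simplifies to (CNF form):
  x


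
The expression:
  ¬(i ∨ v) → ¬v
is always true.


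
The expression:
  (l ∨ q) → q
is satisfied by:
  {q: True, l: False}
  {l: False, q: False}
  {l: True, q: True}


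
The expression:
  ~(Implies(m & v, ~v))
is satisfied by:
  {m: True, v: True}


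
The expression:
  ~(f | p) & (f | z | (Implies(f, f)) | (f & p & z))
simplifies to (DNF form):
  ~f & ~p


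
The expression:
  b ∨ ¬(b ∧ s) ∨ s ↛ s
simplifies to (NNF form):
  True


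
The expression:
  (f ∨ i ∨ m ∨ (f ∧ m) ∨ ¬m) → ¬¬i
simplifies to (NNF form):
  i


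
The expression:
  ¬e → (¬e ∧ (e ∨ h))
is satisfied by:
  {e: True, h: True}
  {e: True, h: False}
  {h: True, e: False}


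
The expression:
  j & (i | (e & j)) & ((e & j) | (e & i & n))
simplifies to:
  e & j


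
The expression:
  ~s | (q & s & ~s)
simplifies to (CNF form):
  ~s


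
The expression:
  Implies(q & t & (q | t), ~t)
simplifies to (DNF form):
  ~q | ~t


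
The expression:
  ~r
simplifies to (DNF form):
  ~r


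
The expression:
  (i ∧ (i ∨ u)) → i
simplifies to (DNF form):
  True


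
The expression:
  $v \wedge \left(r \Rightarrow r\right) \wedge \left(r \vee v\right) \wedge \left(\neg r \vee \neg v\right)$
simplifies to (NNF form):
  $v \wedge \neg r$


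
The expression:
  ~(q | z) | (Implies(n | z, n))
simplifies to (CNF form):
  n | ~z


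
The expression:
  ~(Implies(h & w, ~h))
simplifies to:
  h & w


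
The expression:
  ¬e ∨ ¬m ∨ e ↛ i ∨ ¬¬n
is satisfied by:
  {n: True, e: False, m: False, i: False}
  {n: False, e: False, m: False, i: False}
  {n: True, i: True, e: False, m: False}
  {i: True, n: False, e: False, m: False}
  {n: True, m: True, i: False, e: False}
  {m: True, i: False, e: False, n: False}
  {n: True, i: True, m: True, e: False}
  {i: True, m: True, n: False, e: False}
  {n: True, e: True, i: False, m: False}
  {e: True, i: False, m: False, n: False}
  {n: True, i: True, e: True, m: False}
  {i: True, e: True, n: False, m: False}
  {n: True, m: True, e: True, i: False}
  {m: True, e: True, i: False, n: False}
  {n: True, i: True, m: True, e: True}


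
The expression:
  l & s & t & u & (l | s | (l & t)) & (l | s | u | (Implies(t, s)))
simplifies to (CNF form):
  l & s & t & u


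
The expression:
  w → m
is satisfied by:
  {m: True, w: False}
  {w: False, m: False}
  {w: True, m: True}


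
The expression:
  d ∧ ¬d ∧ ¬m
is never true.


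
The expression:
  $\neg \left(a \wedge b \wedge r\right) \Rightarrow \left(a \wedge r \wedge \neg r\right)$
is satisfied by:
  {r: True, a: True, b: True}


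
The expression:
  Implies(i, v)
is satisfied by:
  {v: True, i: False}
  {i: False, v: False}
  {i: True, v: True}


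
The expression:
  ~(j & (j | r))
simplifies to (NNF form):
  ~j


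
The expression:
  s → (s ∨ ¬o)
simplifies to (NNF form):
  True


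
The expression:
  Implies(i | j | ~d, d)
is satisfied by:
  {d: True}


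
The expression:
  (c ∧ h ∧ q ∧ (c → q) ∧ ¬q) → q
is always true.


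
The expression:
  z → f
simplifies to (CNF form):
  f ∨ ¬z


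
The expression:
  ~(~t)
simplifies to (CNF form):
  t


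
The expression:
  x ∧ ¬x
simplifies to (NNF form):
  False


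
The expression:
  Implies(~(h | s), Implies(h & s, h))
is always true.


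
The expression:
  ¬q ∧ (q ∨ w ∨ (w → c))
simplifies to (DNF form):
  ¬q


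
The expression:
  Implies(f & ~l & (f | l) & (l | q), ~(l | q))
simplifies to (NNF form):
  l | ~f | ~q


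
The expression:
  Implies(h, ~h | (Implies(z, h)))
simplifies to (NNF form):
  True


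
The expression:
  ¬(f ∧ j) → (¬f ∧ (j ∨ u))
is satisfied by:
  {j: True, u: True, f: False}
  {j: True, u: False, f: False}
  {f: True, j: True, u: True}
  {f: True, j: True, u: False}
  {u: True, f: False, j: False}


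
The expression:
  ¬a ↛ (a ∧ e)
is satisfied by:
  {a: False}


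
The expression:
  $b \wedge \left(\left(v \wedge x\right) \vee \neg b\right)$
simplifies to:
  $b \wedge v \wedge x$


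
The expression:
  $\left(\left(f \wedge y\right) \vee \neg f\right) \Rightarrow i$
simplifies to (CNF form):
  $\left(f \vee i\right) \wedge \left(i \vee \neg y\right)$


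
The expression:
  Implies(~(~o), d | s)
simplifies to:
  d | s | ~o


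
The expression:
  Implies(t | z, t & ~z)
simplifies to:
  ~z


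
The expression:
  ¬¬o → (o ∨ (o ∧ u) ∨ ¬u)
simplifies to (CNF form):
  True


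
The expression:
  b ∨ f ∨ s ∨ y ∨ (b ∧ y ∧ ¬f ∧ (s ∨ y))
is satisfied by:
  {y: True, b: True, s: True, f: True}
  {y: True, b: True, s: True, f: False}
  {y: True, b: True, f: True, s: False}
  {y: True, b: True, f: False, s: False}
  {y: True, s: True, f: True, b: False}
  {y: True, s: True, f: False, b: False}
  {y: True, s: False, f: True, b: False}
  {y: True, s: False, f: False, b: False}
  {b: True, s: True, f: True, y: False}
  {b: True, s: True, f: False, y: False}
  {b: True, f: True, s: False, y: False}
  {b: True, f: False, s: False, y: False}
  {s: True, f: True, b: False, y: False}
  {s: True, b: False, f: False, y: False}
  {f: True, b: False, s: False, y: False}


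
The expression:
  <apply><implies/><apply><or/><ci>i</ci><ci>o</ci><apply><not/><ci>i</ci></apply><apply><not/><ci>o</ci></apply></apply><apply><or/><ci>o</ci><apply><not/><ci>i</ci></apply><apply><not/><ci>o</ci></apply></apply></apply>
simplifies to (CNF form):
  <true/>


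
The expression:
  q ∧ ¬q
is never true.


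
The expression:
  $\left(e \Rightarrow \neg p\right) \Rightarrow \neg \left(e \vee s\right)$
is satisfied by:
  {p: True, s: False, e: False}
  {p: False, s: False, e: False}
  {e: True, p: True, s: False}
  {e: True, s: True, p: True}


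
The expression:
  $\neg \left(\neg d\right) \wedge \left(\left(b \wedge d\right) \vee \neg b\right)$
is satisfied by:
  {d: True}


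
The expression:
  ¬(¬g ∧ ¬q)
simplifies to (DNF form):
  g ∨ q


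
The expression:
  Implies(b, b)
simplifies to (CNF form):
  True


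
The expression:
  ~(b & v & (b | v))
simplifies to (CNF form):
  ~b | ~v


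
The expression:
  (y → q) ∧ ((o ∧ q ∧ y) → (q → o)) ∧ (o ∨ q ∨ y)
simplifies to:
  q ∨ (o ∧ ¬y)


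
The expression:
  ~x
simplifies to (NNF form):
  ~x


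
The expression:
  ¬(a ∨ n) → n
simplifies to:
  a ∨ n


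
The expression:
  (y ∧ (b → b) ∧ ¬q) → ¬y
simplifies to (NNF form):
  q ∨ ¬y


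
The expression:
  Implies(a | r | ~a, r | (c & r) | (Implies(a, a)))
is always true.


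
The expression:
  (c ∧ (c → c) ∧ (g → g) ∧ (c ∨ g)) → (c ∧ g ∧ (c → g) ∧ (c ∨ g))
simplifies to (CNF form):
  g ∨ ¬c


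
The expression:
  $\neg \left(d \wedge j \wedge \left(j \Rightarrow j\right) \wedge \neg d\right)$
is always true.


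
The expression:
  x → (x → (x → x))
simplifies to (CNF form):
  True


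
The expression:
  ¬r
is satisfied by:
  {r: False}


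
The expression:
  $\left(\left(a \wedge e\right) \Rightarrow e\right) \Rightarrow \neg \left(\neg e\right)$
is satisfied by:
  {e: True}


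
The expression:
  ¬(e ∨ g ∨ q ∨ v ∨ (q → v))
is never true.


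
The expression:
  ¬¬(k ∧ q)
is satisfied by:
  {q: True, k: True}


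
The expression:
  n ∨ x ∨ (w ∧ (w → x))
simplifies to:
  n ∨ x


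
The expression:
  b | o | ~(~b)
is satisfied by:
  {b: True, o: True}
  {b: True, o: False}
  {o: True, b: False}


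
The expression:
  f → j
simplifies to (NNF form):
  j ∨ ¬f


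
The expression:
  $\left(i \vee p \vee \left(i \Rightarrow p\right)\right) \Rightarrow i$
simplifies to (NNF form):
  $i$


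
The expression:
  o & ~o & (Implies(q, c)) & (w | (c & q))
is never true.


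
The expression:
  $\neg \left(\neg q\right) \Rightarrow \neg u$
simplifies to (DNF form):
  $\neg q \vee \neg u$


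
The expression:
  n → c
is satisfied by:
  {c: True, n: False}
  {n: False, c: False}
  {n: True, c: True}


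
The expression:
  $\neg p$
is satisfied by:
  {p: False}


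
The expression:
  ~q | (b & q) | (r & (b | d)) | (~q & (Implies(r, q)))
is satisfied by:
  {b: True, d: True, r: True, q: False}
  {b: True, d: True, r: False, q: False}
  {b: True, r: True, q: False, d: False}
  {b: True, r: False, q: False, d: False}
  {d: True, r: True, q: False, b: False}
  {d: True, r: False, q: False, b: False}
  {r: True, d: False, q: False, b: False}
  {r: False, d: False, q: False, b: False}
  {b: True, d: True, q: True, r: True}
  {b: True, d: True, q: True, r: False}
  {b: True, q: True, r: True, d: False}
  {b: True, q: True, r: False, d: False}
  {d: True, q: True, r: True, b: False}


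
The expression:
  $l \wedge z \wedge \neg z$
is never true.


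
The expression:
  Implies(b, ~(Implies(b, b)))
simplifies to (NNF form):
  ~b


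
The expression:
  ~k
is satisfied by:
  {k: False}


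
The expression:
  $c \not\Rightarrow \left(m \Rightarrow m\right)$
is never true.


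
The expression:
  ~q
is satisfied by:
  {q: False}


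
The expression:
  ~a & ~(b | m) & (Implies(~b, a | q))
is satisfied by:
  {q: True, b: False, a: False, m: False}


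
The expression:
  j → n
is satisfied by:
  {n: True, j: False}
  {j: False, n: False}
  {j: True, n: True}


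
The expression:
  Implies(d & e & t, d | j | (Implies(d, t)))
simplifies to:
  True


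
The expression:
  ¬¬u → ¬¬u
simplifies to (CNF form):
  True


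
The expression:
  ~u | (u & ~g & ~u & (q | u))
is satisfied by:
  {u: False}


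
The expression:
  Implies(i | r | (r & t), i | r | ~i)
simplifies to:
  True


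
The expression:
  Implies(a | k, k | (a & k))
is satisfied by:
  {k: True, a: False}
  {a: False, k: False}
  {a: True, k: True}


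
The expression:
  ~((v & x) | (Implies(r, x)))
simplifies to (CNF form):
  r & ~x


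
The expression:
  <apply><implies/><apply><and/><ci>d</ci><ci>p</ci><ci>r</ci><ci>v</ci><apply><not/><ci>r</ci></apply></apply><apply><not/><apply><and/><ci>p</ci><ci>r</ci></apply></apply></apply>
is always true.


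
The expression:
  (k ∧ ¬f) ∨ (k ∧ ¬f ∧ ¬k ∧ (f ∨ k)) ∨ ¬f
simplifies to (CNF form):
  ¬f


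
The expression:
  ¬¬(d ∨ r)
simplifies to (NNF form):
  d ∨ r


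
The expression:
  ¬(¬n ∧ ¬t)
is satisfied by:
  {n: True, t: True}
  {n: True, t: False}
  {t: True, n: False}


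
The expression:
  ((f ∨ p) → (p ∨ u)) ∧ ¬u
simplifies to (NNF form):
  ¬u ∧ (p ∨ ¬f)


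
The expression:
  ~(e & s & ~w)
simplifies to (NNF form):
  w | ~e | ~s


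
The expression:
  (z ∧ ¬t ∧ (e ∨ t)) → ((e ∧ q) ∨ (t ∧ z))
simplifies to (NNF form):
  q ∨ t ∨ ¬e ∨ ¬z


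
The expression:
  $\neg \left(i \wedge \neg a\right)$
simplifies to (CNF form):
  $a \vee \neg i$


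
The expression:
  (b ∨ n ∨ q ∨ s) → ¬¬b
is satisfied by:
  {b: True, n: False, q: False, s: False}
  {b: True, s: True, n: False, q: False}
  {b: True, q: True, n: False, s: False}
  {b: True, s: True, q: True, n: False}
  {b: True, n: True, q: False, s: False}
  {b: True, s: True, n: True, q: False}
  {b: True, q: True, n: True, s: False}
  {b: True, s: True, q: True, n: True}
  {s: False, n: False, q: False, b: False}


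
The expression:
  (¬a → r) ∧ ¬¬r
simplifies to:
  r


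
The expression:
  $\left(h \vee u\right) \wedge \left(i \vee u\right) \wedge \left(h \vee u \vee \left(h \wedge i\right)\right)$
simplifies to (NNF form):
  $u \vee \left(h \wedge i\right)$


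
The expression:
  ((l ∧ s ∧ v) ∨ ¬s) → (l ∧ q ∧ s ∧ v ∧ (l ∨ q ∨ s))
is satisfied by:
  {q: True, s: True, l: False, v: False}
  {s: True, q: False, l: False, v: False}
  {q: True, v: True, s: True, l: False}
  {v: True, s: True, q: False, l: False}
  {q: True, l: True, s: True, v: False}
  {l: True, s: True, v: False, q: False}
  {q: True, v: True, l: True, s: True}


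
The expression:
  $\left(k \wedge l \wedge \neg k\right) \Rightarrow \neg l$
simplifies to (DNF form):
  $\text{True}$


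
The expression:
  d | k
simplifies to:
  d | k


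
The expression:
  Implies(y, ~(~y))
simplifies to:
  True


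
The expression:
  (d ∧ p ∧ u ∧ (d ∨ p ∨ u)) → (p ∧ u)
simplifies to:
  True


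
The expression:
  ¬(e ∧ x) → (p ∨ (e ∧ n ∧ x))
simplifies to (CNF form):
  (e ∨ p) ∧ (p ∨ x)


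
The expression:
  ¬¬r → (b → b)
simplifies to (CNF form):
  True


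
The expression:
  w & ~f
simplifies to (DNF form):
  w & ~f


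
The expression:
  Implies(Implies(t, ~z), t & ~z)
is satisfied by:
  {t: True}


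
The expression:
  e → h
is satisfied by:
  {h: True, e: False}
  {e: False, h: False}
  {e: True, h: True}


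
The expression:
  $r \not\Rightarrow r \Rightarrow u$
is always true.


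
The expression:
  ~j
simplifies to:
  ~j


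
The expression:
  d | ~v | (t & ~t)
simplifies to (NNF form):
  d | ~v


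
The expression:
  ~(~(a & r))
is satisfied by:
  {r: True, a: True}


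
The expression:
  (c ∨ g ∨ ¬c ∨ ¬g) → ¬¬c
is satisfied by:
  {c: True}


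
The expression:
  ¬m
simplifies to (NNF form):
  ¬m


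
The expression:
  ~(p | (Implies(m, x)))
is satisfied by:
  {m: True, x: False, p: False}


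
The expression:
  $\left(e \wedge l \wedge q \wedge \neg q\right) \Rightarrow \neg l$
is always true.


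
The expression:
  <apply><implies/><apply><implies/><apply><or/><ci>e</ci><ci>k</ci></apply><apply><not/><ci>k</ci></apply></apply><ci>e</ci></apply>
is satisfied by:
  {k: True, e: True}
  {k: True, e: False}
  {e: True, k: False}


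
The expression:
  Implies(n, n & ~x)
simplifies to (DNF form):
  ~n | ~x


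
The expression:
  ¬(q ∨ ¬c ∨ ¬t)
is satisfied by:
  {t: True, c: True, q: False}


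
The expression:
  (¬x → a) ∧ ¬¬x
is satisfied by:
  {x: True}


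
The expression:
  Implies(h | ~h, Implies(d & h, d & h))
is always true.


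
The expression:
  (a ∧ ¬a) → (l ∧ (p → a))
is always true.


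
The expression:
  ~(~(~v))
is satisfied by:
  {v: False}


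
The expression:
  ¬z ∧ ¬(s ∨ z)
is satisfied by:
  {z: False, s: False}


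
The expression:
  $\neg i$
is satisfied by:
  {i: False}


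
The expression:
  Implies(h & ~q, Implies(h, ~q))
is always true.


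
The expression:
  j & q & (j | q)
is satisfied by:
  {j: True, q: True}


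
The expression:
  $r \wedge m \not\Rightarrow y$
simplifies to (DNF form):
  $m \wedge r \wedge \neg y$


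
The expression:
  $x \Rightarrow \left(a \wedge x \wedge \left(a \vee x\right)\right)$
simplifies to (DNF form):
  $a \vee \neg x$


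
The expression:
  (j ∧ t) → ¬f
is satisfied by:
  {t: False, j: False, f: False}
  {f: True, t: False, j: False}
  {j: True, t: False, f: False}
  {f: True, j: True, t: False}
  {t: True, f: False, j: False}
  {f: True, t: True, j: False}
  {j: True, t: True, f: False}


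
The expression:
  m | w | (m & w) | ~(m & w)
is always true.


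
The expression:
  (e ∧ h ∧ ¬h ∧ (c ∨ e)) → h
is always true.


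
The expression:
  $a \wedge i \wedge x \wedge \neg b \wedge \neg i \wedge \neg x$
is never true.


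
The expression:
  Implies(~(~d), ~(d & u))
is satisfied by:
  {u: False, d: False}
  {d: True, u: False}
  {u: True, d: False}


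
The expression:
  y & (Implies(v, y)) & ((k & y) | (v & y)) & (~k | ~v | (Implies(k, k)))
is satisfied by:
  {k: True, v: True, y: True}
  {k: True, y: True, v: False}
  {v: True, y: True, k: False}


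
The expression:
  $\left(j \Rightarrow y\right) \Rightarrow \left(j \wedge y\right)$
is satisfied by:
  {j: True}


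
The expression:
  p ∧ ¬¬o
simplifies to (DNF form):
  o ∧ p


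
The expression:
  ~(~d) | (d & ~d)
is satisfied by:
  {d: True}


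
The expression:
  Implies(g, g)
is always true.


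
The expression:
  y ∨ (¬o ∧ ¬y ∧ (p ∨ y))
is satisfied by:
  {y: True, p: True, o: False}
  {y: True, o: False, p: False}
  {y: True, p: True, o: True}
  {y: True, o: True, p: False}
  {p: True, o: False, y: False}


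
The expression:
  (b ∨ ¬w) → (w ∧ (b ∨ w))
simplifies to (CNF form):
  w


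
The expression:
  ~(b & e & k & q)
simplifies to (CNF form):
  ~b | ~e | ~k | ~q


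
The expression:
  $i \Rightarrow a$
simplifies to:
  $a \vee \neg i$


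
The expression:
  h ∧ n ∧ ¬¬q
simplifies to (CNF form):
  h ∧ n ∧ q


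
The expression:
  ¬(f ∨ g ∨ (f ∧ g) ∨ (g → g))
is never true.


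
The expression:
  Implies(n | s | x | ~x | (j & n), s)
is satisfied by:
  {s: True}


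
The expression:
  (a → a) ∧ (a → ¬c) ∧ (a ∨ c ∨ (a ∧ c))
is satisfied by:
  {a: True, c: False}
  {c: True, a: False}


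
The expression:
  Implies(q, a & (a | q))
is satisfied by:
  {a: True, q: False}
  {q: False, a: False}
  {q: True, a: True}


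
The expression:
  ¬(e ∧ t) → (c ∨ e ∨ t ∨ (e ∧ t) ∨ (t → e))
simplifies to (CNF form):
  True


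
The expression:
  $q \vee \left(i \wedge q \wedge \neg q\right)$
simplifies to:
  $q$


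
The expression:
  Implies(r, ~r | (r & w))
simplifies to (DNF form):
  w | ~r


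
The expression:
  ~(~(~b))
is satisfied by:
  {b: False}


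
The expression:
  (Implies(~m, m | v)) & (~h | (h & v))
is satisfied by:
  {v: True, m: True, h: False}
  {v: True, m: False, h: False}
  {v: True, h: True, m: True}
  {v: True, h: True, m: False}
  {m: True, h: False, v: False}


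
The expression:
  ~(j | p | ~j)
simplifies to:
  False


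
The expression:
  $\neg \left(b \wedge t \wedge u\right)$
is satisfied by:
  {u: False, t: False, b: False}
  {b: True, u: False, t: False}
  {t: True, u: False, b: False}
  {b: True, t: True, u: False}
  {u: True, b: False, t: False}
  {b: True, u: True, t: False}
  {t: True, u: True, b: False}


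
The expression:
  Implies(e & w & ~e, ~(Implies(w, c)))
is always true.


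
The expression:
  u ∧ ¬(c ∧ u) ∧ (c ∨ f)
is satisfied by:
  {u: True, f: True, c: False}


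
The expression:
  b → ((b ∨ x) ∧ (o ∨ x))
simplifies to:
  o ∨ x ∨ ¬b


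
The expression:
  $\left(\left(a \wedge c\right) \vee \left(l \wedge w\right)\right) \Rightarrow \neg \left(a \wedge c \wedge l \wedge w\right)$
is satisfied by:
  {l: False, c: False, a: False, w: False}
  {w: True, l: False, c: False, a: False}
  {a: True, l: False, c: False, w: False}
  {w: True, a: True, l: False, c: False}
  {c: True, w: False, l: False, a: False}
  {w: True, c: True, l: False, a: False}
  {a: True, c: True, w: False, l: False}
  {w: True, a: True, c: True, l: False}
  {l: True, a: False, c: False, w: False}
  {w: True, l: True, a: False, c: False}
  {a: True, l: True, w: False, c: False}
  {w: True, a: True, l: True, c: False}
  {c: True, l: True, a: False, w: False}
  {w: True, c: True, l: True, a: False}
  {a: True, c: True, l: True, w: False}


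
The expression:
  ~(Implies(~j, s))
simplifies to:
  ~j & ~s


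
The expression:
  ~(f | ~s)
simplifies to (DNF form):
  s & ~f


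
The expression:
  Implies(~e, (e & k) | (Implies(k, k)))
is always true.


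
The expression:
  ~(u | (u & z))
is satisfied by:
  {u: False}


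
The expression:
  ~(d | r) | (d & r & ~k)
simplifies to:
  (d | ~r) & (r | ~d) & (~k | ~r)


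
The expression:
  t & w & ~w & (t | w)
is never true.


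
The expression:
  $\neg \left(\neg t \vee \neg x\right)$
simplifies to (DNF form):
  $t \wedge x$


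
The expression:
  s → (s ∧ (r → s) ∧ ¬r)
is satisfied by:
  {s: False, r: False}
  {r: True, s: False}
  {s: True, r: False}


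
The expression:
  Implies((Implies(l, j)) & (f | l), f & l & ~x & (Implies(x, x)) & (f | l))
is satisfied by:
  {l: True, j: False, f: False, x: False}
  {l: True, x: True, j: False, f: False}
  {l: True, f: True, j: False, x: False}
  {l: True, x: True, f: True, j: False}
  {l: True, f: True, j: True, x: False}
  {x: False, j: False, f: False, l: False}
  {x: True, j: False, f: False, l: False}
  {j: True, x: False, f: False, l: False}
  {x: True, j: True, f: False, l: False}


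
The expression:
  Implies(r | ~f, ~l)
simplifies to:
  ~l | (f & ~r)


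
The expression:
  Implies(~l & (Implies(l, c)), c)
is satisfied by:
  {c: True, l: True}
  {c: True, l: False}
  {l: True, c: False}


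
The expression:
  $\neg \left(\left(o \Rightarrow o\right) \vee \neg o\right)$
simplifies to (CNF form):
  $\text{False}$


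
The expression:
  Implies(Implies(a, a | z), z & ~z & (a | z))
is never true.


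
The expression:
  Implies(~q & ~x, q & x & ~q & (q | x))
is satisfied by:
  {x: True, q: True}
  {x: True, q: False}
  {q: True, x: False}


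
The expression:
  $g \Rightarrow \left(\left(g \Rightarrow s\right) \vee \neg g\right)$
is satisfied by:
  {s: True, g: False}
  {g: False, s: False}
  {g: True, s: True}


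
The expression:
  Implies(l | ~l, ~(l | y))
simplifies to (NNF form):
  ~l & ~y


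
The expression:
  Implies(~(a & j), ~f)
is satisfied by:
  {j: True, a: True, f: False}
  {j: True, a: False, f: False}
  {a: True, j: False, f: False}
  {j: False, a: False, f: False}
  {f: True, j: True, a: True}


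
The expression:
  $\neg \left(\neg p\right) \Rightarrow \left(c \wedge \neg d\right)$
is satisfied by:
  {c: True, d: False, p: False}
  {d: False, p: False, c: False}
  {c: True, d: True, p: False}
  {d: True, c: False, p: False}
  {p: True, c: True, d: False}


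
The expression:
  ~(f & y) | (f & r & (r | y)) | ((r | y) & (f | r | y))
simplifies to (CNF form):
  True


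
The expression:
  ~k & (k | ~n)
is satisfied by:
  {n: False, k: False}
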